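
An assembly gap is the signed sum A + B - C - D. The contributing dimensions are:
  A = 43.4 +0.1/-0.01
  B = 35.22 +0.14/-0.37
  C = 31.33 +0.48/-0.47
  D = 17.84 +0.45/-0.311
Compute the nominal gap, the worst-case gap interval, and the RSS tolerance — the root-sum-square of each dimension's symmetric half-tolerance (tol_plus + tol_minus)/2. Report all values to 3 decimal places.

Stack each dimension's contribution:
  +A: nom +43.400 → Σnom=43.400; wc +0.100/-0.010 → slack +0.100/-0.010; half-tol=0.055, Σhalf²=0.003025
  +B: nom +35.220 → Σnom=78.620; wc +0.140/-0.370 → slack +0.240/-0.380; half-tol=0.255, Σhalf²=0.068050
  -C: nom -31.330 → Σnom=47.290; wc +0.470/-0.480 → slack +0.710/-0.860; half-tol=0.475, Σhalf²=0.293675
  -D: nom -17.840 → Σnom=29.450; wc +0.311/-0.450 → slack +1.021/-1.310; half-tol=0.381, Σhalf²=0.438455
Nominal = 29.450. Worst-case = [29.450 - 1.310, 29.450 + 1.021] = [28.140, 30.471]. RSS = √0.438455 = 0.662.

nominal=29.450 wc=[28.140,30.471] rss=0.662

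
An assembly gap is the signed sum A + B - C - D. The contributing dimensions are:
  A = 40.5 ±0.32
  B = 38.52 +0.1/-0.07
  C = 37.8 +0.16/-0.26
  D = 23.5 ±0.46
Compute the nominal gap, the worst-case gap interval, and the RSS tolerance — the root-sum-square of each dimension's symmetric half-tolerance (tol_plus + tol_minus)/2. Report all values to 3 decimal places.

nominal=17.720 wc=[16.710,18.860] rss=0.604

Stack each dimension's contribution:
  +A: nom +40.500 → Σnom=40.500; wc +0.320/-0.320 → slack +0.320/-0.320; half-tol=0.320, Σhalf²=0.102400
  +B: nom +38.520 → Σnom=79.020; wc +0.100/-0.070 → slack +0.420/-0.390; half-tol=0.085, Σhalf²=0.109625
  -C: nom -37.800 → Σnom=41.220; wc +0.260/-0.160 → slack +0.680/-0.550; half-tol=0.210, Σhalf²=0.153725
  -D: nom -23.500 → Σnom=17.720; wc +0.460/-0.460 → slack +1.140/-1.010; half-tol=0.460, Σhalf²=0.365325
Nominal = 17.720. Worst-case = [17.720 - 1.010, 17.720 + 1.140] = [16.710, 18.860]. RSS = √0.365325 = 0.604.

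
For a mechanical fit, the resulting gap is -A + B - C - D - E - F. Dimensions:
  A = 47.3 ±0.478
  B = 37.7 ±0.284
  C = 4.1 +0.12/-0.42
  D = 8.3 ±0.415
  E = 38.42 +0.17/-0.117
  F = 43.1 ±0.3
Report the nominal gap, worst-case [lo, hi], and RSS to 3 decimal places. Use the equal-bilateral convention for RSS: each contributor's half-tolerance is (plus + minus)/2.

nominal=-103.520 wc=[-105.287,-101.506] rss=0.815

Stack each dimension's contribution:
  -A: nom -47.300 → Σnom=-47.300; wc +0.478/-0.478 → slack +0.478/-0.478; half-tol=0.478, Σhalf²=0.228484
  +B: nom +37.700 → Σnom=-9.600; wc +0.284/-0.284 → slack +0.762/-0.762; half-tol=0.284, Σhalf²=0.309140
  -C: nom -4.100 → Σnom=-13.700; wc +0.420/-0.120 → slack +1.182/-0.882; half-tol=0.270, Σhalf²=0.382040
  -D: nom -8.300 → Σnom=-22.000; wc +0.415/-0.415 → slack +1.597/-1.297; half-tol=0.415, Σhalf²=0.554265
  -E: nom -38.420 → Σnom=-60.420; wc +0.117/-0.170 → slack +1.714/-1.467; half-tol=0.144, Σhalf²=0.574857
  -F: nom -43.100 → Σnom=-103.520; wc +0.300/-0.300 → slack +2.014/-1.767; half-tol=0.300, Σhalf²=0.664857
Nominal = -103.520. Worst-case = [-103.520 - 1.767, -103.520 + 2.014] = [-105.287, -101.506]. RSS = √0.664857 = 0.815.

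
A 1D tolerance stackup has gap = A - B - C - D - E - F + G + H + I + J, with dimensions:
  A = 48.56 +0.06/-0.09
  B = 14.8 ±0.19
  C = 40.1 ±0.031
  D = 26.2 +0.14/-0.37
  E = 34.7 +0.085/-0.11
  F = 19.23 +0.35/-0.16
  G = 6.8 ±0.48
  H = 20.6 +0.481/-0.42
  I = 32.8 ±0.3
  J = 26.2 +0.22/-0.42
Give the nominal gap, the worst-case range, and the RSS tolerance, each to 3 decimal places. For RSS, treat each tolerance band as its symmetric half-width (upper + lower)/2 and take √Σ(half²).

nominal=-0.070 wc=[-2.576,2.332] rss=0.899

Stack each dimension's contribution:
  +A: nom +48.560 → Σnom=48.560; wc +0.060/-0.090 → slack +0.060/-0.090; half-tol=0.075, Σhalf²=0.005625
  -B: nom -14.800 → Σnom=33.760; wc +0.190/-0.190 → slack +0.250/-0.280; half-tol=0.190, Σhalf²=0.041725
  -C: nom -40.100 → Σnom=-6.340; wc +0.031/-0.031 → slack +0.281/-0.311; half-tol=0.031, Σhalf²=0.042686
  -D: nom -26.200 → Σnom=-32.540; wc +0.370/-0.140 → slack +0.651/-0.451; half-tol=0.255, Σhalf²=0.107711
  -E: nom -34.700 → Σnom=-67.240; wc +0.110/-0.085 → slack +0.761/-0.536; half-tol=0.098, Σhalf²=0.117217
  -F: nom -19.230 → Σnom=-86.470; wc +0.160/-0.350 → slack +0.921/-0.886; half-tol=0.255, Σhalf²=0.182242
  +G: nom +6.800 → Σnom=-79.670; wc +0.480/-0.480 → slack +1.401/-1.366; half-tol=0.480, Σhalf²=0.412642
  +H: nom +20.600 → Σnom=-59.070; wc +0.481/-0.420 → slack +1.882/-1.786; half-tol=0.451, Σhalf²=0.615592
  +I: nom +32.800 → Σnom=-26.270; wc +0.300/-0.300 → slack +2.182/-2.086; half-tol=0.300, Σhalf²=0.705592
  +J: nom +26.200 → Σnom=-0.070; wc +0.220/-0.420 → slack +2.402/-2.506; half-tol=0.320, Σhalf²=0.807993
Nominal = -0.070. Worst-case = [-0.070 - 2.506, -0.070 + 2.402] = [-2.576, 2.332]. RSS = √0.807993 = 0.899.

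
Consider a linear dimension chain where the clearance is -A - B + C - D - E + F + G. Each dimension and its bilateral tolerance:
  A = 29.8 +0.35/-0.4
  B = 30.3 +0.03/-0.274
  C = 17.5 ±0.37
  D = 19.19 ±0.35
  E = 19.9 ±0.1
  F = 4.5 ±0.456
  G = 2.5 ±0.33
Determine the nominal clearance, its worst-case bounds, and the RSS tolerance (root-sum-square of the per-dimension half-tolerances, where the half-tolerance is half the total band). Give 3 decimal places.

nominal=-74.690 wc=[-76.676,-72.410] rss=0.866

Stack each dimension's contribution:
  -A: nom -29.800 → Σnom=-29.800; wc +0.400/-0.350 → slack +0.400/-0.350; half-tol=0.375, Σhalf²=0.140625
  -B: nom -30.300 → Σnom=-60.100; wc +0.274/-0.030 → slack +0.674/-0.380; half-tol=0.152, Σhalf²=0.163729
  +C: nom +17.500 → Σnom=-42.600; wc +0.370/-0.370 → slack +1.044/-0.750; half-tol=0.370, Σhalf²=0.300629
  -D: nom -19.190 → Σnom=-61.790; wc +0.350/-0.350 → slack +1.394/-1.100; half-tol=0.350, Σhalf²=0.423129
  -E: nom -19.900 → Σnom=-81.690; wc +0.100/-0.100 → slack +1.494/-1.200; half-tol=0.100, Σhalf²=0.433129
  +F: nom +4.500 → Σnom=-77.190; wc +0.456/-0.456 → slack +1.950/-1.656; half-tol=0.456, Σhalf²=0.641065
  +G: nom +2.500 → Σnom=-74.690; wc +0.330/-0.330 → slack +2.280/-1.986; half-tol=0.330, Σhalf²=0.749965
Nominal = -74.690. Worst-case = [-74.690 - 1.986, -74.690 + 2.280] = [-76.676, -72.410]. RSS = √0.749965 = 0.866.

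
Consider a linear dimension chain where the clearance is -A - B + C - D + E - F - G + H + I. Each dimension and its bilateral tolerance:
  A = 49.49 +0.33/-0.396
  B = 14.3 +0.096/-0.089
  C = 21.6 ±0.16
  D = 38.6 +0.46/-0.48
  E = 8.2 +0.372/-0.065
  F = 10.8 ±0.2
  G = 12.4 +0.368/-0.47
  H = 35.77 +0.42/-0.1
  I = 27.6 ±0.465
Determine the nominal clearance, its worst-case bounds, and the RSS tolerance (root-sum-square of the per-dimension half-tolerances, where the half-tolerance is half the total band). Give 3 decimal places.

Stack each dimension's contribution:
  -A: nom -49.490 → Σnom=-49.490; wc +0.396/-0.330 → slack +0.396/-0.330; half-tol=0.363, Σhalf²=0.131769
  -B: nom -14.300 → Σnom=-63.790; wc +0.089/-0.096 → slack +0.485/-0.426; half-tol=0.092, Σhalf²=0.140325
  +C: nom +21.600 → Σnom=-42.190; wc +0.160/-0.160 → slack +0.645/-0.586; half-tol=0.160, Σhalf²=0.165925
  -D: nom -38.600 → Σnom=-80.790; wc +0.480/-0.460 → slack +1.125/-1.046; half-tol=0.470, Σhalf²=0.386825
  +E: nom +8.200 → Σnom=-72.590; wc +0.372/-0.065 → slack +1.497/-1.111; half-tol=0.218, Σhalf²=0.434567
  -F: nom -10.800 → Σnom=-83.390; wc +0.200/-0.200 → slack +1.697/-1.311; half-tol=0.200, Σhalf²=0.474568
  -G: nom -12.400 → Σnom=-95.790; wc +0.470/-0.368 → slack +2.167/-1.679; half-tol=0.419, Σhalf²=0.650128
  +H: nom +35.770 → Σnom=-60.020; wc +0.420/-0.100 → slack +2.587/-1.779; half-tol=0.260, Σhalf²=0.717728
  +I: nom +27.600 → Σnom=-32.420; wc +0.465/-0.465 → slack +3.052/-2.244; half-tol=0.465, Σhalf²=0.933953
Nominal = -32.420. Worst-case = [-32.420 - 2.244, -32.420 + 3.052] = [-34.664, -29.368]. RSS = √0.933953 = 0.966.

nominal=-32.420 wc=[-34.664,-29.368] rss=0.966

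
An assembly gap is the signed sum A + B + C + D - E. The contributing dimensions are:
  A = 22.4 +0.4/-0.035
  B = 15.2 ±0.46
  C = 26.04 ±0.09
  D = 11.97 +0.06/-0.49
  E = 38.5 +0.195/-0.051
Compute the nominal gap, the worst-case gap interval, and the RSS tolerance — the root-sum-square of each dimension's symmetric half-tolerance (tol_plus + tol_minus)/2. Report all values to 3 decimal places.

Stack each dimension's contribution:
  +A: nom +22.400 → Σnom=22.400; wc +0.400/-0.035 → slack +0.400/-0.035; half-tol=0.218, Σhalf²=0.047306
  +B: nom +15.200 → Σnom=37.600; wc +0.460/-0.460 → slack +0.860/-0.495; half-tol=0.460, Σhalf²=0.258906
  +C: nom +26.040 → Σnom=63.640; wc +0.090/-0.090 → slack +0.950/-0.585; half-tol=0.090, Σhalf²=0.267006
  +D: nom +11.970 → Σnom=75.610; wc +0.060/-0.490 → slack +1.010/-1.075; half-tol=0.275, Σhalf²=0.342631
  -E: nom -38.500 → Σnom=37.110; wc +0.051/-0.195 → slack +1.061/-1.270; half-tol=0.123, Σhalf²=0.357760
Nominal = 37.110. Worst-case = [37.110 - 1.270, 37.110 + 1.061] = [35.840, 38.171]. RSS = √0.357760 = 0.598.

nominal=37.110 wc=[35.840,38.171] rss=0.598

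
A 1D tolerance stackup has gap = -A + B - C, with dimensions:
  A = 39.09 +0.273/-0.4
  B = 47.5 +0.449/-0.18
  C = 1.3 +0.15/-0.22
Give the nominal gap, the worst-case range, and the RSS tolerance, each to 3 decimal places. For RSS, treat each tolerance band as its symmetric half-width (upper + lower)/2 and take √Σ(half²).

Stack each dimension's contribution:
  -A: nom -39.090 → Σnom=-39.090; wc +0.400/-0.273 → slack +0.400/-0.273; half-tol=0.337, Σhalf²=0.113232
  +B: nom +47.500 → Σnom=8.410; wc +0.449/-0.180 → slack +0.849/-0.453; half-tol=0.315, Σhalf²=0.212143
  -C: nom -1.300 → Σnom=7.110; wc +0.220/-0.150 → slack +1.069/-0.603; half-tol=0.185, Σhalf²=0.246368
Nominal = 7.110. Worst-case = [7.110 - 0.603, 7.110 + 1.069] = [6.507, 8.179]. RSS = √0.246368 = 0.496.

nominal=7.110 wc=[6.507,8.179] rss=0.496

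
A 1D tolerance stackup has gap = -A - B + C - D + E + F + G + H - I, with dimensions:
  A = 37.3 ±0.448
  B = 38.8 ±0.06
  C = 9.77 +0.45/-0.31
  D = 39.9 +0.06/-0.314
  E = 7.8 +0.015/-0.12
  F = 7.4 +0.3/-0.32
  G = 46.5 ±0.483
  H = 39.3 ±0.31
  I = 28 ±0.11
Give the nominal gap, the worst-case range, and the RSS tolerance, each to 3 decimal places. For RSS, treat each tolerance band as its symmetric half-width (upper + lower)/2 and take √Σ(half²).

Stack each dimension's contribution:
  -A: nom -37.300 → Σnom=-37.300; wc +0.448/-0.448 → slack +0.448/-0.448; half-tol=0.448, Σhalf²=0.200704
  -B: nom -38.800 → Σnom=-76.100; wc +0.060/-0.060 → slack +0.508/-0.508; half-tol=0.060, Σhalf²=0.204304
  +C: nom +9.770 → Σnom=-66.330; wc +0.450/-0.310 → slack +0.958/-0.818; half-tol=0.380, Σhalf²=0.348704
  -D: nom -39.900 → Σnom=-106.230; wc +0.314/-0.060 → slack +1.272/-0.878; half-tol=0.187, Σhalf²=0.383673
  +E: nom +7.800 → Σnom=-98.430; wc +0.015/-0.120 → slack +1.287/-0.998; half-tol=0.068, Σhalf²=0.388229
  +F: nom +7.400 → Σnom=-91.030; wc +0.300/-0.320 → slack +1.587/-1.318; half-tol=0.310, Σhalf²=0.484329
  +G: nom +46.500 → Σnom=-44.530; wc +0.483/-0.483 → slack +2.070/-1.801; half-tol=0.483, Σhalf²=0.717618
  +H: nom +39.300 → Σnom=-5.230; wc +0.310/-0.310 → slack +2.380/-2.111; half-tol=0.310, Σhalf²=0.813718
  -I: nom -28.000 → Σnom=-33.230; wc +0.110/-0.110 → slack +2.490/-2.221; half-tol=0.110, Σhalf²=0.825818
Nominal = -33.230. Worst-case = [-33.230 - 2.221, -33.230 + 2.490] = [-35.451, -30.740]. RSS = √0.825818 = 0.909.

nominal=-33.230 wc=[-35.451,-30.740] rss=0.909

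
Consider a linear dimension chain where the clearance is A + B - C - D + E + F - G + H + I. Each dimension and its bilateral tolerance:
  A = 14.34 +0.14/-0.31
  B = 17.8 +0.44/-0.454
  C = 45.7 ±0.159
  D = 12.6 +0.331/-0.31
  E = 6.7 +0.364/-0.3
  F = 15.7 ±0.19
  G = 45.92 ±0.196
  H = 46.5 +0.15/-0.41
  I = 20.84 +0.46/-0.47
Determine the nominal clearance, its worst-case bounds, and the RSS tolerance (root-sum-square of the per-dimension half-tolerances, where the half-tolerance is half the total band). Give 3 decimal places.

Stack each dimension's contribution:
  +A: nom +14.340 → Σnom=14.340; wc +0.140/-0.310 → slack +0.140/-0.310; half-tol=0.225, Σhalf²=0.050625
  +B: nom +17.800 → Σnom=32.140; wc +0.440/-0.454 → slack +0.580/-0.764; half-tol=0.447, Σhalf²=0.250434
  -C: nom -45.700 → Σnom=-13.560; wc +0.159/-0.159 → slack +0.739/-0.923; half-tol=0.159, Σhalf²=0.275715
  -D: nom -12.600 → Σnom=-26.160; wc +0.310/-0.331 → slack +1.049/-1.254; half-tol=0.321, Σhalf²=0.378435
  +E: nom +6.700 → Σnom=-19.460; wc +0.364/-0.300 → slack +1.413/-1.554; half-tol=0.332, Σhalf²=0.488659
  +F: nom +15.700 → Σnom=-3.760; wc +0.190/-0.190 → slack +1.603/-1.744; half-tol=0.190, Σhalf²=0.524759
  -G: nom -45.920 → Σnom=-49.680; wc +0.196/-0.196 → slack +1.799/-1.940; half-tol=0.196, Σhalf²=0.563175
  +H: nom +46.500 → Σnom=-3.180; wc +0.150/-0.410 → slack +1.949/-2.350; half-tol=0.280, Σhalf²=0.641575
  +I: nom +20.840 → Σnom=17.660; wc +0.460/-0.470 → slack +2.409/-2.820; half-tol=0.465, Σhalf²=0.857800
Nominal = 17.660. Worst-case = [17.660 - 2.820, 17.660 + 2.409] = [14.840, 20.069]. RSS = √0.857800 = 0.926.

nominal=17.660 wc=[14.840,20.069] rss=0.926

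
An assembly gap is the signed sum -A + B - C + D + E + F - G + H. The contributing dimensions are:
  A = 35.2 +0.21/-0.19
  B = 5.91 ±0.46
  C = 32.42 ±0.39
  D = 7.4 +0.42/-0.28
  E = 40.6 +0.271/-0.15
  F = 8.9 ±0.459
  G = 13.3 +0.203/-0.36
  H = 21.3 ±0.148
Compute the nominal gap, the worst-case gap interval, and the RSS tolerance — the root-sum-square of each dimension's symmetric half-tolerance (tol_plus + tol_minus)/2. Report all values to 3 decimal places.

nominal=3.190 wc=[0.890,5.888] rss=0.939

Stack each dimension's contribution:
  -A: nom -35.200 → Σnom=-35.200; wc +0.190/-0.210 → slack +0.190/-0.210; half-tol=0.200, Σhalf²=0.040000
  +B: nom +5.910 → Σnom=-29.290; wc +0.460/-0.460 → slack +0.650/-0.670; half-tol=0.460, Σhalf²=0.251600
  -C: nom -32.420 → Σnom=-61.710; wc +0.390/-0.390 → slack +1.040/-1.060; half-tol=0.390, Σhalf²=0.403700
  +D: nom +7.400 → Σnom=-54.310; wc +0.420/-0.280 → slack +1.460/-1.340; half-tol=0.350, Σhalf²=0.526200
  +E: nom +40.600 → Σnom=-13.710; wc +0.271/-0.150 → slack +1.731/-1.490; half-tol=0.211, Σhalf²=0.570510
  +F: nom +8.900 → Σnom=-4.810; wc +0.459/-0.459 → slack +2.190/-1.949; half-tol=0.459, Σhalf²=0.781191
  -G: nom -13.300 → Σnom=-18.110; wc +0.360/-0.203 → slack +2.550/-2.152; half-tol=0.281, Σhalf²=0.860433
  +H: nom +21.300 → Σnom=3.190; wc +0.148/-0.148 → slack +2.698/-2.300; half-tol=0.148, Σhalf²=0.882337
Nominal = 3.190. Worst-case = [3.190 - 2.300, 3.190 + 2.698] = [0.890, 5.888]. RSS = √0.882337 = 0.939.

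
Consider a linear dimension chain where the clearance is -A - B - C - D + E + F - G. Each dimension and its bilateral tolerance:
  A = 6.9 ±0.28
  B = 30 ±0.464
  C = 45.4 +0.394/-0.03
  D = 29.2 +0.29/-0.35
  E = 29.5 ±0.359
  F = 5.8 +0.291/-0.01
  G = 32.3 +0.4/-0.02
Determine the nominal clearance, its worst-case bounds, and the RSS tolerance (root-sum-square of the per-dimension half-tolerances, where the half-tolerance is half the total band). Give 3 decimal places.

Stack each dimension's contribution:
  -A: nom -6.900 → Σnom=-6.900; wc +0.280/-0.280 → slack +0.280/-0.280; half-tol=0.280, Σhalf²=0.078400
  -B: nom -30.000 → Σnom=-36.900; wc +0.464/-0.464 → slack +0.744/-0.744; half-tol=0.464, Σhalf²=0.293696
  -C: nom -45.400 → Σnom=-82.300; wc +0.030/-0.394 → slack +0.774/-1.138; half-tol=0.212, Σhalf²=0.338640
  -D: nom -29.200 → Σnom=-111.500; wc +0.350/-0.290 → slack +1.124/-1.428; half-tol=0.320, Σhalf²=0.441040
  +E: nom +29.500 → Σnom=-82.000; wc +0.359/-0.359 → slack +1.483/-1.787; half-tol=0.359, Σhalf²=0.569921
  +F: nom +5.800 → Σnom=-76.200; wc +0.291/-0.010 → slack +1.774/-1.797; half-tol=0.150, Σhalf²=0.592571
  -G: nom -32.300 → Σnom=-108.500; wc +0.020/-0.400 → slack +1.794/-2.197; half-tol=0.210, Σhalf²=0.636671
Nominal = -108.500. Worst-case = [-108.500 - 2.197, -108.500 + 1.794] = [-110.697, -106.706]. RSS = √0.636671 = 0.798.

nominal=-108.500 wc=[-110.697,-106.706] rss=0.798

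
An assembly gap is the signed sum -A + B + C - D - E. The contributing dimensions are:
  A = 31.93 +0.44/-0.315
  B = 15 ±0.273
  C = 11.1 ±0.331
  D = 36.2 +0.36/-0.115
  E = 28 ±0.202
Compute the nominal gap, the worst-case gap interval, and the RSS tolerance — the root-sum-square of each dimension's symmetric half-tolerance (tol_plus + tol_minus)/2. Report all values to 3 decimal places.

Stack each dimension's contribution:
  -A: nom -31.930 → Σnom=-31.930; wc +0.315/-0.440 → slack +0.315/-0.440; half-tol=0.378, Σhalf²=0.142506
  +B: nom +15.000 → Σnom=-16.930; wc +0.273/-0.273 → slack +0.588/-0.713; half-tol=0.273, Σhalf²=0.217035
  +C: nom +11.100 → Σnom=-5.830; wc +0.331/-0.331 → slack +0.919/-1.044; half-tol=0.331, Σhalf²=0.326596
  -D: nom -36.200 → Σnom=-42.030; wc +0.115/-0.360 → slack +1.034/-1.404; half-tol=0.237, Σhalf²=0.383003
  -E: nom -28.000 → Σnom=-70.030; wc +0.202/-0.202 → slack +1.236/-1.606; half-tol=0.202, Σhalf²=0.423807
Nominal = -70.030. Worst-case = [-70.030 - 1.606, -70.030 + 1.236] = [-71.636, -68.794]. RSS = √0.423807 = 0.651.

nominal=-70.030 wc=[-71.636,-68.794] rss=0.651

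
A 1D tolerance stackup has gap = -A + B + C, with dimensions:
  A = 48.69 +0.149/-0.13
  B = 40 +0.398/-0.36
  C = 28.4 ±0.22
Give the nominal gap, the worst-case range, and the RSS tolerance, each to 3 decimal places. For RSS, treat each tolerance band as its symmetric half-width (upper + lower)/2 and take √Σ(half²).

nominal=19.710 wc=[18.981,20.458] rss=0.460

Stack each dimension's contribution:
  -A: nom -48.690 → Σnom=-48.690; wc +0.130/-0.149 → slack +0.130/-0.149; half-tol=0.140, Σhalf²=0.019460
  +B: nom +40.000 → Σnom=-8.690; wc +0.398/-0.360 → slack +0.528/-0.509; half-tol=0.379, Σhalf²=0.163101
  +C: nom +28.400 → Σnom=19.710; wc +0.220/-0.220 → slack +0.748/-0.729; half-tol=0.220, Σhalf²=0.211501
Nominal = 19.710. Worst-case = [19.710 - 0.729, 19.710 + 0.748] = [18.981, 20.458]. RSS = √0.211501 = 0.460.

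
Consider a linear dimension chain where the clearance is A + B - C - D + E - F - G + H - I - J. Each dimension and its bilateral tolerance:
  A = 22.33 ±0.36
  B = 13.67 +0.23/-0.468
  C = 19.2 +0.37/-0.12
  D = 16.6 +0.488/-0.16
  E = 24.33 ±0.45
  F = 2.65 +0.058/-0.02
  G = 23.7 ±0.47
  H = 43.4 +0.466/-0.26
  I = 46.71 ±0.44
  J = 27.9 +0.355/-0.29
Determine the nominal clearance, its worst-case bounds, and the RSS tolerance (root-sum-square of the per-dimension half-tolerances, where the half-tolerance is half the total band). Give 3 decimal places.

Stack each dimension's contribution:
  +A: nom +22.330 → Σnom=22.330; wc +0.360/-0.360 → slack +0.360/-0.360; half-tol=0.360, Σhalf²=0.129600
  +B: nom +13.670 → Σnom=36.000; wc +0.230/-0.468 → slack +0.590/-0.828; half-tol=0.349, Σhalf²=0.251401
  -C: nom -19.200 → Σnom=16.800; wc +0.120/-0.370 → slack +0.710/-1.198; half-tol=0.245, Σhalf²=0.311426
  -D: nom -16.600 → Σnom=0.200; wc +0.160/-0.488 → slack +0.870/-1.686; half-tol=0.324, Σhalf²=0.416402
  +E: nom +24.330 → Σnom=24.530; wc +0.450/-0.450 → slack +1.320/-2.136; half-tol=0.450, Σhalf²=0.618902
  -F: nom -2.650 → Σnom=21.880; wc +0.020/-0.058 → slack +1.340/-2.194; half-tol=0.039, Σhalf²=0.620423
  -G: nom -23.700 → Σnom=-1.820; wc +0.470/-0.470 → slack +1.810/-2.664; half-tol=0.470, Σhalf²=0.841323
  +H: nom +43.400 → Σnom=41.580; wc +0.466/-0.260 → slack +2.276/-2.924; half-tol=0.363, Σhalf²=0.973092
  -I: nom -46.710 → Σnom=-5.130; wc +0.440/-0.440 → slack +2.716/-3.364; half-tol=0.440, Σhalf²=1.166692
  -J: nom -27.900 → Σnom=-33.030; wc +0.290/-0.355 → slack +3.006/-3.719; half-tol=0.323, Σhalf²=1.270698
Nominal = -33.030. Worst-case = [-33.030 - 3.719, -33.030 + 3.006] = [-36.749, -30.024]. RSS = √1.270698 = 1.127.

nominal=-33.030 wc=[-36.749,-30.024] rss=1.127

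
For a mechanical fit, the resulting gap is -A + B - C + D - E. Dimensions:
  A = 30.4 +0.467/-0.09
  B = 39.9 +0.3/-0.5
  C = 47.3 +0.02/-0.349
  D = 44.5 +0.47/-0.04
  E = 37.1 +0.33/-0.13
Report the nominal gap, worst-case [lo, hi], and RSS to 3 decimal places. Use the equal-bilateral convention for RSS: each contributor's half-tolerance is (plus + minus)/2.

nominal=-30.400 wc=[-31.757,-29.061] rss=0.624

Stack each dimension's contribution:
  -A: nom -30.400 → Σnom=-30.400; wc +0.090/-0.467 → slack +0.090/-0.467; half-tol=0.279, Σhalf²=0.077562
  +B: nom +39.900 → Σnom=9.500; wc +0.300/-0.500 → slack +0.390/-0.967; half-tol=0.400, Σhalf²=0.237562
  -C: nom -47.300 → Σnom=-37.800; wc +0.349/-0.020 → slack +0.739/-0.987; half-tol=0.184, Σhalf²=0.271603
  +D: nom +44.500 → Σnom=6.700; wc +0.470/-0.040 → slack +1.209/-1.027; half-tol=0.255, Σhalf²=0.336628
  -E: nom -37.100 → Σnom=-30.400; wc +0.130/-0.330 → slack +1.339/-1.357; half-tol=0.230, Σhalf²=0.389528
Nominal = -30.400. Worst-case = [-30.400 - 1.357, -30.400 + 1.339] = [-31.757, -29.061]. RSS = √0.389528 = 0.624.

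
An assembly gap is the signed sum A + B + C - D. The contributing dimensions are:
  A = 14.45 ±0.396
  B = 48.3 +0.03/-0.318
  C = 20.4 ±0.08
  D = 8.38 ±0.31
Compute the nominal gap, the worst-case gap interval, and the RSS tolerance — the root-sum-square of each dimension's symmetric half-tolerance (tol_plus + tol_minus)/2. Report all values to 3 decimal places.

Stack each dimension's contribution:
  +A: nom +14.450 → Σnom=14.450; wc +0.396/-0.396 → slack +0.396/-0.396; half-tol=0.396, Σhalf²=0.156816
  +B: nom +48.300 → Σnom=62.750; wc +0.030/-0.318 → slack +0.426/-0.714; half-tol=0.174, Σhalf²=0.187092
  +C: nom +20.400 → Σnom=83.150; wc +0.080/-0.080 → slack +0.506/-0.794; half-tol=0.080, Σhalf²=0.193492
  -D: nom -8.380 → Σnom=74.770; wc +0.310/-0.310 → slack +0.816/-1.104; half-tol=0.310, Σhalf²=0.289592
Nominal = 74.770. Worst-case = [74.770 - 1.104, 74.770 + 0.816] = [73.666, 75.586]. RSS = √0.289592 = 0.538.

nominal=74.770 wc=[73.666,75.586] rss=0.538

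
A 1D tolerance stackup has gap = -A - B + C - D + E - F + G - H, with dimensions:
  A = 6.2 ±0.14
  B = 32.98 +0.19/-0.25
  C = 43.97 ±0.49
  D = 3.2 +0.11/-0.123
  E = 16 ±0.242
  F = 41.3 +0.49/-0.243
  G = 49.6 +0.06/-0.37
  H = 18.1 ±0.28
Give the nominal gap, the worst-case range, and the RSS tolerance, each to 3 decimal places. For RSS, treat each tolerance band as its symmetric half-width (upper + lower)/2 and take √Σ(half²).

Stack each dimension's contribution:
  -A: nom -6.200 → Σnom=-6.200; wc +0.140/-0.140 → slack +0.140/-0.140; half-tol=0.140, Σhalf²=0.019600
  -B: nom -32.980 → Σnom=-39.180; wc +0.250/-0.190 → slack +0.390/-0.330; half-tol=0.220, Σhalf²=0.068000
  +C: nom +43.970 → Σnom=4.790; wc +0.490/-0.490 → slack +0.880/-0.820; half-tol=0.490, Σhalf²=0.308100
  -D: nom -3.200 → Σnom=1.590; wc +0.123/-0.110 → slack +1.003/-0.930; half-tol=0.116, Σhalf²=0.321672
  +E: nom +16.000 → Σnom=17.590; wc +0.242/-0.242 → slack +1.245/-1.172; half-tol=0.242, Σhalf²=0.380236
  -F: nom -41.300 → Σnom=-23.710; wc +0.243/-0.490 → slack +1.488/-1.662; half-tol=0.366, Σhalf²=0.514559
  +G: nom +49.600 → Σnom=25.890; wc +0.060/-0.370 → slack +1.548/-2.032; half-tol=0.215, Σhalf²=0.560783
  -H: nom -18.100 → Σnom=7.790; wc +0.280/-0.280 → slack +1.828/-2.312; half-tol=0.280, Σhalf²=0.639184
Nominal = 7.790. Worst-case = [7.790 - 2.312, 7.790 + 1.828] = [5.478, 9.618]. RSS = √0.639184 = 0.799.

nominal=7.790 wc=[5.478,9.618] rss=0.799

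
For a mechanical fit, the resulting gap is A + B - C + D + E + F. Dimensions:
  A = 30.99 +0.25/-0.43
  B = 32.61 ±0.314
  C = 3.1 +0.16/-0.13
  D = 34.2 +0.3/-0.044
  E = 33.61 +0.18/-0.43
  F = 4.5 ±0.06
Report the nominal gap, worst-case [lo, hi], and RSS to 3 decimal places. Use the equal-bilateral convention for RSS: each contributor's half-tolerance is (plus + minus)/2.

Stack each dimension's contribution:
  +A: nom +30.990 → Σnom=30.990; wc +0.250/-0.430 → slack +0.250/-0.430; half-tol=0.340, Σhalf²=0.115600
  +B: nom +32.610 → Σnom=63.600; wc +0.314/-0.314 → slack +0.564/-0.744; half-tol=0.314, Σhalf²=0.214196
  -C: nom -3.100 → Σnom=60.500; wc +0.130/-0.160 → slack +0.694/-0.904; half-tol=0.145, Σhalf²=0.235221
  +D: nom +34.200 → Σnom=94.700; wc +0.300/-0.044 → slack +0.994/-0.948; half-tol=0.172, Σhalf²=0.264805
  +E: nom +33.610 → Σnom=128.310; wc +0.180/-0.430 → slack +1.174/-1.378; half-tol=0.305, Σhalf²=0.357830
  +F: nom +4.500 → Σnom=132.810; wc +0.060/-0.060 → slack +1.234/-1.438; half-tol=0.060, Σhalf²=0.361430
Nominal = 132.810. Worst-case = [132.810 - 1.438, 132.810 + 1.234] = [131.372, 134.044]. RSS = √0.361430 = 0.601.

nominal=132.810 wc=[131.372,134.044] rss=0.601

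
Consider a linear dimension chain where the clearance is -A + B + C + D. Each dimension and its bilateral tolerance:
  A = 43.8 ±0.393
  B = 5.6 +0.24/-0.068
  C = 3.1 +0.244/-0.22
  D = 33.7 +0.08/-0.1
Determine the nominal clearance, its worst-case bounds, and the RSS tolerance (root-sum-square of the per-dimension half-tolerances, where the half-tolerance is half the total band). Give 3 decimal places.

nominal=-1.400 wc=[-2.181,-0.443] rss=0.490

Stack each dimension's contribution:
  -A: nom -43.800 → Σnom=-43.800; wc +0.393/-0.393 → slack +0.393/-0.393; half-tol=0.393, Σhalf²=0.154449
  +B: nom +5.600 → Σnom=-38.200; wc +0.240/-0.068 → slack +0.633/-0.461; half-tol=0.154, Σhalf²=0.178165
  +C: nom +3.100 → Σnom=-35.100; wc +0.244/-0.220 → slack +0.877/-0.681; half-tol=0.232, Σhalf²=0.231989
  +D: nom +33.700 → Σnom=-1.400; wc +0.080/-0.100 → slack +0.957/-0.781; half-tol=0.090, Σhalf²=0.240089
Nominal = -1.400. Worst-case = [-1.400 - 0.781, -1.400 + 0.957] = [-2.181, -0.443]. RSS = √0.240089 = 0.490.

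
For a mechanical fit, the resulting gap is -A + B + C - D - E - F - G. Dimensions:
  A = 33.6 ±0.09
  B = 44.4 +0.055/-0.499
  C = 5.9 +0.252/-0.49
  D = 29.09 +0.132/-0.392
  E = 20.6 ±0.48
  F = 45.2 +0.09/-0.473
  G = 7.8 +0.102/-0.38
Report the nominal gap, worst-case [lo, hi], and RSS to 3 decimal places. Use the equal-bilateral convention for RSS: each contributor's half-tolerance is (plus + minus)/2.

Stack each dimension's contribution:
  -A: nom -33.600 → Σnom=-33.600; wc +0.090/-0.090 → slack +0.090/-0.090; half-tol=0.090, Σhalf²=0.008100
  +B: nom +44.400 → Σnom=10.800; wc +0.055/-0.499 → slack +0.145/-0.589; half-tol=0.277, Σhalf²=0.084829
  +C: nom +5.900 → Σnom=16.700; wc +0.252/-0.490 → slack +0.397/-1.079; half-tol=0.371, Σhalf²=0.222470
  -D: nom -29.090 → Σnom=-12.390; wc +0.392/-0.132 → slack +0.789/-1.211; half-tol=0.262, Σhalf²=0.291114
  -E: nom -20.600 → Σnom=-32.990; wc +0.480/-0.480 → slack +1.269/-1.691; half-tol=0.480, Σhalf²=0.521514
  -F: nom -45.200 → Σnom=-78.190; wc +0.473/-0.090 → slack +1.742/-1.781; half-tol=0.281, Σhalf²=0.600756
  -G: nom -7.800 → Σnom=-85.990; wc +0.380/-0.102 → slack +2.122/-1.883; half-tol=0.241, Σhalf²=0.658837
Nominal = -85.990. Worst-case = [-85.990 - 1.883, -85.990 + 2.122] = [-87.873, -83.868]. RSS = √0.658837 = 0.812.

nominal=-85.990 wc=[-87.873,-83.868] rss=0.812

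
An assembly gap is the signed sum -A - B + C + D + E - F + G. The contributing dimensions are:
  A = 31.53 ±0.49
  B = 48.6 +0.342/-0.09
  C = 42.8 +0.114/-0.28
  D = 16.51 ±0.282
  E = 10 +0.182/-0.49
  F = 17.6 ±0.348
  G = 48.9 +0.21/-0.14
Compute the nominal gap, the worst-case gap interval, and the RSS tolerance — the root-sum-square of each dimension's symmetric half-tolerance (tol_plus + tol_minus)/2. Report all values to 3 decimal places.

Stack each dimension's contribution:
  -A: nom -31.530 → Σnom=-31.530; wc +0.490/-0.490 → slack +0.490/-0.490; half-tol=0.490, Σhalf²=0.240100
  -B: nom -48.600 → Σnom=-80.130; wc +0.090/-0.342 → slack +0.580/-0.832; half-tol=0.216, Σhalf²=0.286756
  +C: nom +42.800 → Σnom=-37.330; wc +0.114/-0.280 → slack +0.694/-1.112; half-tol=0.197, Σhalf²=0.325565
  +D: nom +16.510 → Σnom=-20.820; wc +0.282/-0.282 → slack +0.976/-1.394; half-tol=0.282, Σhalf²=0.405089
  +E: nom +10.000 → Σnom=-10.820; wc +0.182/-0.490 → slack +1.158/-1.884; half-tol=0.336, Σhalf²=0.517985
  -F: nom -17.600 → Σnom=-28.420; wc +0.348/-0.348 → slack +1.506/-2.232; half-tol=0.348, Σhalf²=0.639089
  +G: nom +48.900 → Σnom=20.480; wc +0.210/-0.140 → slack +1.716/-2.372; half-tol=0.175, Σhalf²=0.669714
Nominal = 20.480. Worst-case = [20.480 - 2.372, 20.480 + 1.716] = [18.108, 22.196]. RSS = √0.669714 = 0.818.

nominal=20.480 wc=[18.108,22.196] rss=0.818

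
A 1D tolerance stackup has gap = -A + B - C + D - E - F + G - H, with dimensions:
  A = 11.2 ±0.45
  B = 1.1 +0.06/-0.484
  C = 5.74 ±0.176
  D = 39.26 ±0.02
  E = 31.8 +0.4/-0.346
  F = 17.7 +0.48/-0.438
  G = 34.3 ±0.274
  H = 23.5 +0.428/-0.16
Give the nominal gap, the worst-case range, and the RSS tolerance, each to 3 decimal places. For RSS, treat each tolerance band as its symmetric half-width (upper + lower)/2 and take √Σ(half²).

nominal=-15.280 wc=[-17.992,-13.356] rss=0.905

Stack each dimension's contribution:
  -A: nom -11.200 → Σnom=-11.200; wc +0.450/-0.450 → slack +0.450/-0.450; half-tol=0.450, Σhalf²=0.202500
  +B: nom +1.100 → Σnom=-10.100; wc +0.060/-0.484 → slack +0.510/-0.934; half-tol=0.272, Σhalf²=0.276484
  -C: nom -5.740 → Σnom=-15.840; wc +0.176/-0.176 → slack +0.686/-1.110; half-tol=0.176, Σhalf²=0.307460
  +D: nom +39.260 → Σnom=23.420; wc +0.020/-0.020 → slack +0.706/-1.130; half-tol=0.020, Σhalf²=0.307860
  -E: nom -31.800 → Σnom=-8.380; wc +0.346/-0.400 → slack +1.052/-1.530; half-tol=0.373, Σhalf²=0.446989
  -F: nom -17.700 → Σnom=-26.080; wc +0.438/-0.480 → slack +1.490/-2.010; half-tol=0.459, Σhalf²=0.657670
  +G: nom +34.300 → Σnom=8.220; wc +0.274/-0.274 → slack +1.764/-2.284; half-tol=0.274, Σhalf²=0.732746
  -H: nom -23.500 → Σnom=-15.280; wc +0.160/-0.428 → slack +1.924/-2.712; half-tol=0.294, Σhalf²=0.819182
Nominal = -15.280. Worst-case = [-15.280 - 2.712, -15.280 + 1.924] = [-17.992, -13.356]. RSS = √0.819182 = 0.905.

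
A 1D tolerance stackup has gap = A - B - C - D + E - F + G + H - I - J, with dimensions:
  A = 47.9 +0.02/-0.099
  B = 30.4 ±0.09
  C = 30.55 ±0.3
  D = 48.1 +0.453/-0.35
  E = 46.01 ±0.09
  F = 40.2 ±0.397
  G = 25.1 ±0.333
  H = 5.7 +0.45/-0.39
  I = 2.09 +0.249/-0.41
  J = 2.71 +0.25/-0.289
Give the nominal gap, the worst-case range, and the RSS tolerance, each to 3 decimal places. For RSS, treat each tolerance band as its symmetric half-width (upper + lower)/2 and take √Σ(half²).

Stack each dimension's contribution:
  +A: nom +47.900 → Σnom=47.900; wc +0.020/-0.099 → slack +0.020/-0.099; half-tol=0.060, Σhalf²=0.003540
  -B: nom -30.400 → Σnom=17.500; wc +0.090/-0.090 → slack +0.110/-0.189; half-tol=0.090, Σhalf²=0.011640
  -C: nom -30.550 → Σnom=-13.050; wc +0.300/-0.300 → slack +0.410/-0.489; half-tol=0.300, Σhalf²=0.101640
  -D: nom -48.100 → Σnom=-61.150; wc +0.350/-0.453 → slack +0.760/-0.942; half-tol=0.401, Σhalf²=0.262842
  +E: nom +46.010 → Σnom=-15.140; wc +0.090/-0.090 → slack +0.850/-1.032; half-tol=0.090, Σhalf²=0.270942
  -F: nom -40.200 → Σnom=-55.340; wc +0.397/-0.397 → slack +1.247/-1.429; half-tol=0.397, Σhalf²=0.428551
  +G: nom +25.100 → Σnom=-30.240; wc +0.333/-0.333 → slack +1.580/-1.762; half-tol=0.333, Σhalf²=0.539440
  +H: nom +5.700 → Σnom=-24.540; wc +0.450/-0.390 → slack +2.030/-2.152; half-tol=0.420, Σhalf²=0.715840
  -I: nom -2.090 → Σnom=-26.630; wc +0.410/-0.249 → slack +2.440/-2.401; half-tol=0.330, Σhalf²=0.824411
  -J: nom -2.710 → Σnom=-29.340; wc +0.289/-0.250 → slack +2.729/-2.651; half-tol=0.269, Σhalf²=0.897041
Nominal = -29.340. Worst-case = [-29.340 - 2.651, -29.340 + 2.729] = [-31.991, -26.611]. RSS = √0.897041 = 0.947.

nominal=-29.340 wc=[-31.991,-26.611] rss=0.947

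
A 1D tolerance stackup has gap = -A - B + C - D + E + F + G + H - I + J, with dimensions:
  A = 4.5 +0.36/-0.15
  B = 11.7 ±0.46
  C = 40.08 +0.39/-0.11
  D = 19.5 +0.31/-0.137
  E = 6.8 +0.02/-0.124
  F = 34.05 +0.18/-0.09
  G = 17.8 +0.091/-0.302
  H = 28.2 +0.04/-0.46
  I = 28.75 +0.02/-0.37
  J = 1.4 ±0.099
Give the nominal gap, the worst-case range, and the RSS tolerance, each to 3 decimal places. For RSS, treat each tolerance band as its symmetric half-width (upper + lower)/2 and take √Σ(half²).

nominal=63.880 wc=[61.545,65.817] rss=0.749

Stack each dimension's contribution:
  -A: nom -4.500 → Σnom=-4.500; wc +0.150/-0.360 → slack +0.150/-0.360; half-tol=0.255, Σhalf²=0.065025
  -B: nom -11.700 → Σnom=-16.200; wc +0.460/-0.460 → slack +0.610/-0.820; half-tol=0.460, Σhalf²=0.276625
  +C: nom +40.080 → Σnom=23.880; wc +0.390/-0.110 → slack +1.000/-0.930; half-tol=0.250, Σhalf²=0.339125
  -D: nom -19.500 → Σnom=4.380; wc +0.137/-0.310 → slack +1.137/-1.240; half-tol=0.224, Σhalf²=0.389077
  +E: nom +6.800 → Σnom=11.180; wc +0.020/-0.124 → slack +1.157/-1.364; half-tol=0.072, Σhalf²=0.394261
  +F: nom +34.050 → Σnom=45.230; wc +0.180/-0.090 → slack +1.337/-1.454; half-tol=0.135, Σhalf²=0.412486
  +G: nom +17.800 → Σnom=63.030; wc +0.091/-0.302 → slack +1.428/-1.756; half-tol=0.197, Σhalf²=0.451099
  +H: nom +28.200 → Σnom=91.230; wc +0.040/-0.460 → slack +1.468/-2.216; half-tol=0.250, Σhalf²=0.513599
  -I: nom -28.750 → Σnom=62.480; wc +0.370/-0.020 → slack +1.838/-2.236; half-tol=0.195, Σhalf²=0.551624
  +J: nom +1.400 → Σnom=63.880; wc +0.099/-0.099 → slack +1.937/-2.335; half-tol=0.099, Σhalf²=0.561424
Nominal = 63.880. Worst-case = [63.880 - 2.335, 63.880 + 1.937] = [61.545, 65.817]. RSS = √0.561424 = 0.749.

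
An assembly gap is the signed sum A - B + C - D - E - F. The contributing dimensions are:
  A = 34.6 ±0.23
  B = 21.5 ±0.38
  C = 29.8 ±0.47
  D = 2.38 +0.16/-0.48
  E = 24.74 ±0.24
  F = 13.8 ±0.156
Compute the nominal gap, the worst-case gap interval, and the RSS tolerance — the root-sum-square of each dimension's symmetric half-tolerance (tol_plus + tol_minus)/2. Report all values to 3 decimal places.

Stack each dimension's contribution:
  +A: nom +34.600 → Σnom=34.600; wc +0.230/-0.230 → slack +0.230/-0.230; half-tol=0.230, Σhalf²=0.052900
  -B: nom -21.500 → Σnom=13.100; wc +0.380/-0.380 → slack +0.610/-0.610; half-tol=0.380, Σhalf²=0.197300
  +C: nom +29.800 → Σnom=42.900; wc +0.470/-0.470 → slack +1.080/-1.080; half-tol=0.470, Σhalf²=0.418200
  -D: nom -2.380 → Σnom=40.520; wc +0.480/-0.160 → slack +1.560/-1.240; half-tol=0.320, Σhalf²=0.520600
  -E: nom -24.740 → Σnom=15.780; wc +0.240/-0.240 → slack +1.800/-1.480; half-tol=0.240, Σhalf²=0.578200
  -F: nom -13.800 → Σnom=1.980; wc +0.156/-0.156 → slack +1.956/-1.636; half-tol=0.156, Σhalf²=0.602536
Nominal = 1.980. Worst-case = [1.980 - 1.636, 1.980 + 1.956] = [0.344, 3.936]. RSS = √0.602536 = 0.776.

nominal=1.980 wc=[0.344,3.936] rss=0.776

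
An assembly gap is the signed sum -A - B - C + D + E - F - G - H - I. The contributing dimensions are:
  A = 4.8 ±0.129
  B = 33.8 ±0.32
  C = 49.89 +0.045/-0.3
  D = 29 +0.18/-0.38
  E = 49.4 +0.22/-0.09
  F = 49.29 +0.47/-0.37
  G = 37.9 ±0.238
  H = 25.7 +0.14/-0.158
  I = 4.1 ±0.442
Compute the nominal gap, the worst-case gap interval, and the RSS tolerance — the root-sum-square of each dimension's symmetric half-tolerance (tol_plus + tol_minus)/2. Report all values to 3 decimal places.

nominal=-127.080 wc=[-129.334,-124.723] rss=0.838

Stack each dimension's contribution:
  -A: nom -4.800 → Σnom=-4.800; wc +0.129/-0.129 → slack +0.129/-0.129; half-tol=0.129, Σhalf²=0.016641
  -B: nom -33.800 → Σnom=-38.600; wc +0.320/-0.320 → slack +0.449/-0.449; half-tol=0.320, Σhalf²=0.119041
  -C: nom -49.890 → Σnom=-88.490; wc +0.300/-0.045 → slack +0.749/-0.494; half-tol=0.172, Σhalf²=0.148797
  +D: nom +29.000 → Σnom=-59.490; wc +0.180/-0.380 → slack +0.929/-0.874; half-tol=0.280, Σhalf²=0.227197
  +E: nom +49.400 → Σnom=-10.090; wc +0.220/-0.090 → slack +1.149/-0.964; half-tol=0.155, Σhalf²=0.251222
  -F: nom -49.290 → Σnom=-59.380; wc +0.370/-0.470 → slack +1.519/-1.434; half-tol=0.420, Σhalf²=0.427622
  -G: nom -37.900 → Σnom=-97.280; wc +0.238/-0.238 → slack +1.757/-1.672; half-tol=0.238, Σhalf²=0.484266
  -H: nom -25.700 → Σnom=-122.980; wc +0.158/-0.140 → slack +1.915/-1.812; half-tol=0.149, Σhalf²=0.506467
  -I: nom -4.100 → Σnom=-127.080; wc +0.442/-0.442 → slack +2.357/-2.254; half-tol=0.442, Σhalf²=0.701831
Nominal = -127.080. Worst-case = [-127.080 - 2.254, -127.080 + 2.357] = [-129.334, -124.723]. RSS = √0.701831 = 0.838.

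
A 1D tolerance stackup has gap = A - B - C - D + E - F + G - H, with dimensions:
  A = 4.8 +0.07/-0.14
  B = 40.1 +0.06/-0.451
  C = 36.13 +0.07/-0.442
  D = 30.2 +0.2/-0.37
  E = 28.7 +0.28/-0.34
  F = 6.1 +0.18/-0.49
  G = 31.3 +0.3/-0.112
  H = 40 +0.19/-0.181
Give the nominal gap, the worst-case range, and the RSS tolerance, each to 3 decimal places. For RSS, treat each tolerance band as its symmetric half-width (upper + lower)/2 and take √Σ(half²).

Stack each dimension's contribution:
  +A: nom +4.800 → Σnom=4.800; wc +0.070/-0.140 → slack +0.070/-0.140; half-tol=0.105, Σhalf²=0.011025
  -B: nom -40.100 → Σnom=-35.300; wc +0.451/-0.060 → slack +0.521/-0.200; half-tol=0.256, Σhalf²=0.076305
  -C: nom -36.130 → Σnom=-71.430; wc +0.442/-0.070 → slack +0.963/-0.270; half-tol=0.256, Σhalf²=0.141841
  -D: nom -30.200 → Σnom=-101.630; wc +0.370/-0.200 → slack +1.333/-0.470; half-tol=0.285, Σhalf²=0.223066
  +E: nom +28.700 → Σnom=-72.930; wc +0.280/-0.340 → slack +1.613/-0.810; half-tol=0.310, Σhalf²=0.319166
  -F: nom -6.100 → Σnom=-79.030; wc +0.490/-0.180 → slack +2.103/-0.990; half-tol=0.335, Σhalf²=0.431391
  +G: nom +31.300 → Σnom=-47.730; wc +0.300/-0.112 → slack +2.403/-1.102; half-tol=0.206, Σhalf²=0.473827
  -H: nom -40.000 → Σnom=-87.730; wc +0.181/-0.190 → slack +2.584/-1.292; half-tol=0.185, Σhalf²=0.508238
Nominal = -87.730. Worst-case = [-87.730 - 1.292, -87.730 + 2.584] = [-89.022, -85.146]. RSS = √0.508238 = 0.713.

nominal=-87.730 wc=[-89.022,-85.146] rss=0.713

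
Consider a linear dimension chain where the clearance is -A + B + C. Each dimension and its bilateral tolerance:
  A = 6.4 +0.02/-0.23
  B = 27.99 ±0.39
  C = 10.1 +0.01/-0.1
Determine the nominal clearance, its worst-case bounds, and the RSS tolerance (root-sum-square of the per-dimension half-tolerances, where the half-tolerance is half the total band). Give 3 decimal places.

nominal=31.690 wc=[31.180,32.320] rss=0.413

Stack each dimension's contribution:
  -A: nom -6.400 → Σnom=-6.400; wc +0.230/-0.020 → slack +0.230/-0.020; half-tol=0.125, Σhalf²=0.015625
  +B: nom +27.990 → Σnom=21.590; wc +0.390/-0.390 → slack +0.620/-0.410; half-tol=0.390, Σhalf²=0.167725
  +C: nom +10.100 → Σnom=31.690; wc +0.010/-0.100 → slack +0.630/-0.510; half-tol=0.055, Σhalf²=0.170750
Nominal = 31.690. Worst-case = [31.690 - 0.510, 31.690 + 0.630] = [31.180, 32.320]. RSS = √0.170750 = 0.413.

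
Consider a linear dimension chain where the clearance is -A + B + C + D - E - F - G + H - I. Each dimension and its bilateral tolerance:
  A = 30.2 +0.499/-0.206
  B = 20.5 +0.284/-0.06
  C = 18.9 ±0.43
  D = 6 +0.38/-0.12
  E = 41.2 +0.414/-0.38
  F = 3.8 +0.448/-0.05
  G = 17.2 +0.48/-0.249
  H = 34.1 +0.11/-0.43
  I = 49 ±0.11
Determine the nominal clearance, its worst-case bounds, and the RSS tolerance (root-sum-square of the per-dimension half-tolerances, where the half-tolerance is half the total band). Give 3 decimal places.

nominal=-61.900 wc=[-64.891,-59.701] rss=0.916

Stack each dimension's contribution:
  -A: nom -30.200 → Σnom=-30.200; wc +0.206/-0.499 → slack +0.206/-0.499; half-tol=0.352, Σhalf²=0.124256
  +B: nom +20.500 → Σnom=-9.700; wc +0.284/-0.060 → slack +0.490/-0.559; half-tol=0.172, Σhalf²=0.153840
  +C: nom +18.900 → Σnom=9.200; wc +0.430/-0.430 → slack +0.920/-0.989; half-tol=0.430, Σhalf²=0.338740
  +D: nom +6.000 → Σnom=15.200; wc +0.380/-0.120 → slack +1.300/-1.109; half-tol=0.250, Σhalf²=0.401240
  -E: nom -41.200 → Σnom=-26.000; wc +0.380/-0.414 → slack +1.680/-1.523; half-tol=0.397, Σhalf²=0.558849
  -F: nom -3.800 → Σnom=-29.800; wc +0.050/-0.448 → slack +1.730/-1.971; half-tol=0.249, Σhalf²=0.620850
  -G: nom -17.200 → Σnom=-47.000; wc +0.249/-0.480 → slack +1.979/-2.451; half-tol=0.364, Σhalf²=0.753710
  +H: nom +34.100 → Σnom=-12.900; wc +0.110/-0.430 → slack +2.089/-2.881; half-tol=0.270, Σhalf²=0.826610
  -I: nom -49.000 → Σnom=-61.900; wc +0.110/-0.110 → slack +2.199/-2.991; half-tol=0.110, Σhalf²=0.838710
Nominal = -61.900. Worst-case = [-61.900 - 2.991, -61.900 + 2.199] = [-64.891, -59.701]. RSS = √0.838710 = 0.916.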